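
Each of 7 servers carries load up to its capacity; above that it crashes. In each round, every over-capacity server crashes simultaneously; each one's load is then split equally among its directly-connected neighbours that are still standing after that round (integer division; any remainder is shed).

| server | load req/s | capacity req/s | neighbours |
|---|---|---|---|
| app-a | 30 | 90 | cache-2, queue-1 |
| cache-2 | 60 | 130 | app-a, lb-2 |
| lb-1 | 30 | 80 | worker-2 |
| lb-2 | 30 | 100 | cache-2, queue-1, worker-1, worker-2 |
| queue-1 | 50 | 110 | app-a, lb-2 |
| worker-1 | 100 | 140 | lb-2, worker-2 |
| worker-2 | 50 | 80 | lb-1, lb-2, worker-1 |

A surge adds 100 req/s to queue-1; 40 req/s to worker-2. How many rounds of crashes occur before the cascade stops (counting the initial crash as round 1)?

3

Round 1 — queue-1 at 150 > 110; worker-2 at 90 > 80. queue-1, worker-2 crash.
  queue-1 sheds 150 req/s to app-a, lb-2: 75 each.
    app-a: 30+75 = 105 > 90
    lb-2: 30+75 = 105 > 100
  worker-2 sheds 90 req/s to lb-1, lb-2, worker-1: 30 each.
    lb-1: 30+30 = 60 ≤ 80
    lb-2: 105+30 = 135 > 100
    worker-1: 100+30 = 130 ≤ 140
Round 2 — app-a, lb-2 crash.
  app-a sheds 105 req/s to cache-2: 105 each.
    cache-2: 60+105 = 165 > 130
  lb-2 sheds 135 req/s to cache-2, worker-1: 67 each (1 lost).
    cache-2: 165+67 = 232 > 130
    worker-1: 130+67 = 197 > 140
Round 3 — cache-2, worker-1 crash.
  cache-2 sheds 232 req/s: no online neighbours, lost.
  worker-1 sheds 197 req/s: no online neighbours, lost.
No further crashes.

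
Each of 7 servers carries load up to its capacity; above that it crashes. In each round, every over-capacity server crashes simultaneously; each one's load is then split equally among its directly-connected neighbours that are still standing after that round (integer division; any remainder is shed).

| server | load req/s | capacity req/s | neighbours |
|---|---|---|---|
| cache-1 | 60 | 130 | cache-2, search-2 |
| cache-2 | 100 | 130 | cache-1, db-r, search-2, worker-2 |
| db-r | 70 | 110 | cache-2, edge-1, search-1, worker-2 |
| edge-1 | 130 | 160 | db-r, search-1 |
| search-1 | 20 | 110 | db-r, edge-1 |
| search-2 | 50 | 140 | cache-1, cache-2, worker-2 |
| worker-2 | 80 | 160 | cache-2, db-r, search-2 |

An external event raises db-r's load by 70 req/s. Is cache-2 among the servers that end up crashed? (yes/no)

Round 1 — db-r at 140 > 110. db-r crashes.
  db-r sheds 140 req/s to cache-2, edge-1, search-1, worker-2: 35 each.
    cache-2: 100+35 = 135 > 130
    edge-1: 130+35 = 165 > 160
    search-1: 20+35 = 55 ≤ 110
    worker-2: 80+35 = 115 ≤ 160
Round 2 — cache-2, edge-1 crash.
  cache-2 sheds 135 req/s to cache-1, search-2, worker-2: 45 each.
    cache-1: 60+45 = 105 ≤ 130
    search-2: 50+45 = 95 ≤ 140
    worker-2: 115+45 = 160 ≤ 160
  edge-1 sheds 165 req/s to search-1: 165 each.
    search-1: 55+165 = 220 > 110
Round 3 — search-1 crashes.
  search-1 sheds 220 req/s: no online neighbours, lost.
No further crashes.

yes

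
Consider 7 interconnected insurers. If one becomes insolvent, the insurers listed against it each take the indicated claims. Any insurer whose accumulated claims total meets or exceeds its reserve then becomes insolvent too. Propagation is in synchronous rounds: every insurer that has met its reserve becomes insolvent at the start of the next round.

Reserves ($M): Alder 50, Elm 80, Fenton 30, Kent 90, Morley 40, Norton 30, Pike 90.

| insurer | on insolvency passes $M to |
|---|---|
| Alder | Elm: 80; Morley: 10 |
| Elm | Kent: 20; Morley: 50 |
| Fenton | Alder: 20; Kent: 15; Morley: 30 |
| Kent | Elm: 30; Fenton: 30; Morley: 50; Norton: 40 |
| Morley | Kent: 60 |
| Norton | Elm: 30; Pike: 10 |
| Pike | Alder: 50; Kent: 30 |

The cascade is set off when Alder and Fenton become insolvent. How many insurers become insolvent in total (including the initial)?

6

Round 1 — Alder, Fenton become insolvent (initial).
  Elm: +80 → 80 ≥ 80
  Kent: +15 → 15 < 90
  Morley: +10+30 → 40 ≥ 40
Round 2 — Elm, Morley become insolvent.
  Kent: +20+60 → 95 ≥ 90
Round 3 — Kent becomes insolvent.
  Norton: +40 → 40 ≥ 30
Round 4 — Norton becomes insolvent.
  Pike: +10 → 10 < 90
No further insolvencies.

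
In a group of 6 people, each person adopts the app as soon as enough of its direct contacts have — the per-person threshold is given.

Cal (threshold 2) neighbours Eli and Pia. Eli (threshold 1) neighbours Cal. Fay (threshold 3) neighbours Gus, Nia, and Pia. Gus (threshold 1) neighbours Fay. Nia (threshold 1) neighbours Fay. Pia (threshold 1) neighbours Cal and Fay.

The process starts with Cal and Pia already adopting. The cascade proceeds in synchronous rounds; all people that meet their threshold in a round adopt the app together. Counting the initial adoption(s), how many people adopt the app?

Round 1 — Cal, Pia adopt the app (initial).
Round 2 — checking thresholds:
  Eli: 1 of 1 neighbours ≥ 1, adopts the app.
  Fay: 1 of 3 neighbours < 3, below threshold.
Round 3 — no new adoptions; cascade stops.

3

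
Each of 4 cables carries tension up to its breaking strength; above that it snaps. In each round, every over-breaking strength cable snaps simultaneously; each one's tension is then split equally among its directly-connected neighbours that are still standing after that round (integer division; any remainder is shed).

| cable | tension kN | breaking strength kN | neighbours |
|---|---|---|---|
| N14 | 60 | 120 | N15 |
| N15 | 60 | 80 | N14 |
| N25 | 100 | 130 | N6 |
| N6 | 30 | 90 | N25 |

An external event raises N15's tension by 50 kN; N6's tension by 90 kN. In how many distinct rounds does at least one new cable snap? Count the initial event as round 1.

Round 1 — N15 at 110 > 80; N6 at 120 > 90. N15, N6 snap.
  N15 sheds 110 kN to N14: 110 each.
    N14: 60+110 = 170 > 120
  N6 sheds 120 kN to N25: 120 each.
    N25: 100+120 = 220 > 130
Round 2 — N14, N25 snap.
  N14 sheds 170 kN: no online neighbours, lost.
  N25 sheds 220 kN: no online neighbours, lost.
No further breaks.

2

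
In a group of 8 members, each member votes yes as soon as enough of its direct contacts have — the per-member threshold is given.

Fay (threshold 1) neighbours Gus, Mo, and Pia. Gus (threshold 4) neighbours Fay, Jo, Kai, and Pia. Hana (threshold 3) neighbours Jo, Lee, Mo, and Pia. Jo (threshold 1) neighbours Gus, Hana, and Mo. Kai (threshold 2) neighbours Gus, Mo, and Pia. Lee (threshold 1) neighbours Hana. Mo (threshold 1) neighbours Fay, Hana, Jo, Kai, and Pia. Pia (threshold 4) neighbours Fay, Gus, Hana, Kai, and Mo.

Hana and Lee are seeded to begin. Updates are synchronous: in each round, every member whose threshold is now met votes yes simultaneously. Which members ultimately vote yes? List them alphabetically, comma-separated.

Fay, Hana, Jo, Lee, Mo

Round 1 — Hana, Lee vote yes (initial).
Round 2 — checking thresholds:
  Jo: 1 of 3 neighbours ≥ 1, votes yes.
  Mo: 1 of 5 neighbours ≥ 1, votes yes.
  Pia: 1 of 5 neighbours < 4, below threshold.
Round 3 — checking thresholds:
  Fay: 1 of 3 neighbours ≥ 1, votes yes.
  Gus: 1 of 4 neighbours < 4, below threshold.
  Kai: 1 of 3 neighbours < 2, below threshold.
  Pia: 2 of 5 neighbours < 4, below threshold.
Round 4 — no new yes votes; cascade stops.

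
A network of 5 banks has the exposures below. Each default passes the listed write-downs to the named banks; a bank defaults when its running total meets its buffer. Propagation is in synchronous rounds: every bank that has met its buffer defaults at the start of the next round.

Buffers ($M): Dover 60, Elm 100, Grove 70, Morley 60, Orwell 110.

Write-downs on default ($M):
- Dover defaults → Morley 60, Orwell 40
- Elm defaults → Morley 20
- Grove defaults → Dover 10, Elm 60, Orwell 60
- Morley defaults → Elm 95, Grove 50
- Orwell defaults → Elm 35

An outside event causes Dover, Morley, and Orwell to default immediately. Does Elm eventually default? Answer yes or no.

yes

Round 1 — Dover, Morley, Orwell default (initial).
  Elm: +95+35 → 130 ≥ 100
  Grove: +50 → 50 < 70
Round 2 — Elm defaults.
No further defaults.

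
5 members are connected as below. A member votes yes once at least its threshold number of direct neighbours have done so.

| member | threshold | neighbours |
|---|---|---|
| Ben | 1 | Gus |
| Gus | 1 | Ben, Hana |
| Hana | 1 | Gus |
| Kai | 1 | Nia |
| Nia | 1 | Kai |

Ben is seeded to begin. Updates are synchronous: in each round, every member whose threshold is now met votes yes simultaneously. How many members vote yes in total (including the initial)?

3

Round 1 — Ben votes yes (initial).
Round 2 — checking thresholds:
  Gus: 1 of 2 neighbours ≥ 1, votes yes.
Round 3 — checking thresholds:
  Hana: 1 of 1 neighbours ≥ 1, votes yes.
Round 4 — no new yes votes; cascade stops.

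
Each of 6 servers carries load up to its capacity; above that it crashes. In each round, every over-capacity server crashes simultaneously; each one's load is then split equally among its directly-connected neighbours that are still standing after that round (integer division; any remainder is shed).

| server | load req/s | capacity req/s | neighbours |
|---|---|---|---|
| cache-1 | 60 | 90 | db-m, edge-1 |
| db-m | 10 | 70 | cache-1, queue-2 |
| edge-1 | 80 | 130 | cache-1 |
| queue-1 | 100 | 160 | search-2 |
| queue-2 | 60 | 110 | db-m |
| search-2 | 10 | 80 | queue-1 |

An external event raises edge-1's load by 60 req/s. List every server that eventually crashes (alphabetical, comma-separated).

Round 1 — edge-1 at 140 > 130. edge-1 crashes.
  edge-1 sheds 140 req/s to cache-1: 140 each.
    cache-1: 60+140 = 200 > 90
Round 2 — cache-1 crashes.
  cache-1 sheds 200 req/s to db-m: 200 each.
    db-m: 10+200 = 210 > 70
Round 3 — db-m crashes.
  db-m sheds 210 req/s to queue-2: 210 each.
    queue-2: 60+210 = 270 > 110
Round 4 — queue-2 crashes.
  queue-2 sheds 270 req/s: no online neighbours, lost.
No further crashes.

cache-1, db-m, edge-1, queue-2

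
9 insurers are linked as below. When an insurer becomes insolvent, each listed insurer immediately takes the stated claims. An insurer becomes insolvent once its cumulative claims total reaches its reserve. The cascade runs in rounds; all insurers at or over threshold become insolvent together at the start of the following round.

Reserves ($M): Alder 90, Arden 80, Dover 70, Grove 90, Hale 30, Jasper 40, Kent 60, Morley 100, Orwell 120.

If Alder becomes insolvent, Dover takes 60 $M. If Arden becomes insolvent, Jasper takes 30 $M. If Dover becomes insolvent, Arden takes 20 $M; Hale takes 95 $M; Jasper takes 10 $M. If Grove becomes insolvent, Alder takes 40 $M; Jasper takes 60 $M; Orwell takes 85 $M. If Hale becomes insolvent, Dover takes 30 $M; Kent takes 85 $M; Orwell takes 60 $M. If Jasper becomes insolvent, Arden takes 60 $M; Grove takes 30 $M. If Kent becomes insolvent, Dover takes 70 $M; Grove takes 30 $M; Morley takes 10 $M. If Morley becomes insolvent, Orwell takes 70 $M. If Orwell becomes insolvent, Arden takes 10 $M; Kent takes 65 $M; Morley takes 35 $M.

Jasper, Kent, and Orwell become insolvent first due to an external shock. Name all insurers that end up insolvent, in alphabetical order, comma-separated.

Round 1 — Jasper, Kent, Orwell become insolvent (initial).
  Arden: +60+10 → 70 < 80
  Dover: +70 → 70 ≥ 70
  Grove: +30+30 → 60 < 90
  Morley: +10+35 → 45 < 100
Round 2 — Dover becomes insolvent.
  Arden: +20 → 90 ≥ 80
  Hale: +95 → 95 ≥ 30
Round 3 — Arden, Hale become insolvent.
No further insolvencies.

Arden, Dover, Hale, Jasper, Kent, Orwell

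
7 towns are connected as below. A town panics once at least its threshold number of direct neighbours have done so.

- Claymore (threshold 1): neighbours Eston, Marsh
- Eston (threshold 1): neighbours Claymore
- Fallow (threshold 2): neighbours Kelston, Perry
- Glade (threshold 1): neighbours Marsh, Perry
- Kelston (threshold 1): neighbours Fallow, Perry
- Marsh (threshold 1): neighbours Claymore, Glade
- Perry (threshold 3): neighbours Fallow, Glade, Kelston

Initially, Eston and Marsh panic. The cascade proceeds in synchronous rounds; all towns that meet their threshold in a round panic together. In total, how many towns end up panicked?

4

Round 1 — Eston, Marsh panic (initial).
Round 2 — checking thresholds:
  Claymore: 2 of 2 neighbours ≥ 1, panics.
  Glade: 1 of 2 neighbours ≥ 1, panics.
Round 3 — no new panics; cascade stops.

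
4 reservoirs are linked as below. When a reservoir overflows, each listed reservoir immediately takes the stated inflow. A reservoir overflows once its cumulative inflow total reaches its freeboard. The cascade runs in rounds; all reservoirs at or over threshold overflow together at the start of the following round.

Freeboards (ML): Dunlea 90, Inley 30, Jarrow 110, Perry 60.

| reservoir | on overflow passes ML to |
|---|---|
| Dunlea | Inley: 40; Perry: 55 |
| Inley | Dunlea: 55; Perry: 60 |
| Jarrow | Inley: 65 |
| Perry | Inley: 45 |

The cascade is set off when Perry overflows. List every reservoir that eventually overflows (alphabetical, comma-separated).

Round 1 — Perry overflows (initial).
  Inley: +45 → 45 ≥ 30
Round 2 — Inley overflows.
  Dunlea: +55 → 55 < 90
No further overflows.

Inley, Perry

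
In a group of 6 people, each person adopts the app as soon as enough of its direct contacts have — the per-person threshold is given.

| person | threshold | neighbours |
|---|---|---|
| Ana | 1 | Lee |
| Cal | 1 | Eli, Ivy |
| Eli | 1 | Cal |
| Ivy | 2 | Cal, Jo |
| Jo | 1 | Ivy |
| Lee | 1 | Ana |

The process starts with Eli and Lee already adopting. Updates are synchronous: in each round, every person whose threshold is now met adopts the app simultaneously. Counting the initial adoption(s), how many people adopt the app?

Round 1 — Eli, Lee adopt the app (initial).
Round 2 — checking thresholds:
  Ana: 1 of 1 neighbours ≥ 1, adopts the app.
  Cal: 1 of 2 neighbours ≥ 1, adopts the app.
Round 3 — no new adoptions; cascade stops.

4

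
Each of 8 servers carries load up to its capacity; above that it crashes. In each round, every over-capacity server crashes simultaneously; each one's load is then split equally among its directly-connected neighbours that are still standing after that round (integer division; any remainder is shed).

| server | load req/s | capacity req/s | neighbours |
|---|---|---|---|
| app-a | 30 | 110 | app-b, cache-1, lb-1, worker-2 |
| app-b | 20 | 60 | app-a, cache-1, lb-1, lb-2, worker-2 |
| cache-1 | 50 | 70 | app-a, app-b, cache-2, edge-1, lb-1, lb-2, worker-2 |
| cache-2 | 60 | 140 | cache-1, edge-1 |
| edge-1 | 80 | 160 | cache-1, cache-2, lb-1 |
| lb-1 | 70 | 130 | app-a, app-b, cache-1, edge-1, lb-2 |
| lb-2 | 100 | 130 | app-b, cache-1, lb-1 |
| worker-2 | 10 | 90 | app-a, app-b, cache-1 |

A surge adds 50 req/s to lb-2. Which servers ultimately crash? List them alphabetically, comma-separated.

app-a, app-b, cache-1, cache-2, edge-1, lb-1, lb-2, worker-2

Round 1 — lb-2 at 150 > 130. lb-2 crashes.
  lb-2 sheds 150 req/s to app-b, cache-1, lb-1: 50 each.
    app-b: 20+50 = 70 > 60
    cache-1: 50+50 = 100 > 70
    lb-1: 70+50 = 120 ≤ 130
Round 2 — app-b, cache-1 crash.
  app-b sheds 70 req/s to app-a, lb-1, worker-2: 23 each (1 lost).
    app-a: 30+23 = 53 ≤ 110
    lb-1: 120+23 = 143 > 130
    worker-2: 10+23 = 33 ≤ 90
  cache-1 sheds 100 req/s to app-a, cache-2, edge-1, lb-1, worker-2: 20 each.
    app-a: 53+20 = 73 ≤ 110
    cache-2: 60+20 = 80 ≤ 140
    edge-1: 80+20 = 100 ≤ 160
    lb-1: 143+20 = 163 > 130
    worker-2: 33+20 = 53 ≤ 90
Round 3 — lb-1 crashes.
  lb-1 sheds 163 req/s to app-a, edge-1: 81 each (1 lost).
    app-a: 73+81 = 154 > 110
    edge-1: 100+81 = 181 > 160
Round 4 — app-a, edge-1 crash.
  app-a sheds 154 req/s to worker-2: 154 each.
    worker-2: 53+154 = 207 > 90
  edge-1 sheds 181 req/s to cache-2: 181 each.
    cache-2: 80+181 = 261 > 140
Round 5 — cache-2, worker-2 crash.
  cache-2 sheds 261 req/s: no online neighbours, lost.
  worker-2 sheds 207 req/s: no online neighbours, lost.
No further crashes.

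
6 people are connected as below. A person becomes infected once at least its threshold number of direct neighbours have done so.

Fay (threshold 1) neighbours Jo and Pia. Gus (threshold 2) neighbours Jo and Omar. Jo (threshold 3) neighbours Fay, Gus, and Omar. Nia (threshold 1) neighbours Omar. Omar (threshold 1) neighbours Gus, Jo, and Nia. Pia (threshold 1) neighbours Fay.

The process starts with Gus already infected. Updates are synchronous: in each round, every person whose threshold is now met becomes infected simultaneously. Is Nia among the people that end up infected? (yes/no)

Round 1 — Gus becomes infected (initial).
Round 2 — checking thresholds:
  Jo: 1 of 3 neighbours < 3, holds.
  Omar: 1 of 3 neighbours ≥ 1, becomes infected.
Round 3 — checking thresholds:
  Jo: 2 of 3 neighbours < 3, holds.
  Nia: 1 of 1 neighbours ≥ 1, becomes infected.
Round 4 — no new infections; cascade stops.

yes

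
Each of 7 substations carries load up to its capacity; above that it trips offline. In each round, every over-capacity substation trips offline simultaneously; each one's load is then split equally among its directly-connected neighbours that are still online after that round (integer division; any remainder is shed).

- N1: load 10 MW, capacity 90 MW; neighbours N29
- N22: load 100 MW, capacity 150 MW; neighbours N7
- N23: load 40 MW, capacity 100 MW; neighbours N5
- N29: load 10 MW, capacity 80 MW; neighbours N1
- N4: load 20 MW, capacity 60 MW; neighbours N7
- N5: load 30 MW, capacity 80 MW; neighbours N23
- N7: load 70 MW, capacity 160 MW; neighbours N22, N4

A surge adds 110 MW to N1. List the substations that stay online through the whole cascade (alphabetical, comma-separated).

Round 1 — N1 at 120 > 90. N1 trips offline.
  N1 sheds 120 MW to N29: 120 each.
    N29: 10+120 = 130 > 80
Round 2 — N29 trips offline.
  N29 sheds 130 MW: no online neighbours, lost.
No further trips.

N22, N23, N4, N5, N7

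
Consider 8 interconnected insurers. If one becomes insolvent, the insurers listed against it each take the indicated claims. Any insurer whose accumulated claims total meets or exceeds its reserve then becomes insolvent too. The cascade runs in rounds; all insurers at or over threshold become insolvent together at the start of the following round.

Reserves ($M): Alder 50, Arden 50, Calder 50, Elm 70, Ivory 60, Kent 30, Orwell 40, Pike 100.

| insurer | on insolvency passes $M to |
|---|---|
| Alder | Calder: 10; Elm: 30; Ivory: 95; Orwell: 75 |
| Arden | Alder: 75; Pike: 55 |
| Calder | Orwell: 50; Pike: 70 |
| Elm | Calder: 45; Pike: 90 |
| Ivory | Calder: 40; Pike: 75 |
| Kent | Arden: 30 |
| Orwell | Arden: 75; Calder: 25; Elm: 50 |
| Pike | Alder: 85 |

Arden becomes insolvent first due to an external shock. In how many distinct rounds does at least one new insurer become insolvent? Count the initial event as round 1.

4

Round 1 — Arden becomes insolvent (initial).
  Alder: +75 → 75 ≥ 50
  Pike: +55 → 55 < 100
Round 2 — Alder becomes insolvent.
  Calder: +10 → 10 < 50
  Elm: +30 → 30 < 70
  Ivory: +95 → 95 ≥ 60
  Orwell: +75 → 75 ≥ 40
Round 3 — Ivory, Orwell become insolvent.
  Calder: +40+25 → 75 ≥ 50
  Elm: +50 → 80 ≥ 70
  Pike: +75 → 130 ≥ 100
Round 4 — Calder, Elm, Pike become insolvent.
No further insolvencies.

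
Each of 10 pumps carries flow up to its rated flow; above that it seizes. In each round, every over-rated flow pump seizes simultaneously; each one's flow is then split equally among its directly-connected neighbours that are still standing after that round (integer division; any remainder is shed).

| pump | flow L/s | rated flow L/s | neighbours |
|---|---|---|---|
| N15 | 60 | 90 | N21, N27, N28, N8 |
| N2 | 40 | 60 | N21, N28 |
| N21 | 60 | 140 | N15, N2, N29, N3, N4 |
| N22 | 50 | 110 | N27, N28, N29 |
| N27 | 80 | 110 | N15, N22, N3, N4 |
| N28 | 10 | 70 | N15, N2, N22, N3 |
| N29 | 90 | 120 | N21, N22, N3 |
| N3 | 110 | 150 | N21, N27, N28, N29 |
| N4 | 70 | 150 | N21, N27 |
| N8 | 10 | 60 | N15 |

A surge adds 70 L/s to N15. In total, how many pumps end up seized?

2

Round 1 — N15 at 130 > 90. N15 seizes.
  N15 sheds 130 L/s to N21, N27, N28, N8: 32 each (2 lost).
    N21: 60+32 = 92 ≤ 140
    N27: 80+32 = 112 > 110
    N28: 10+32 = 42 ≤ 70
    N8: 10+32 = 42 ≤ 60
Round 2 — N27 seizes.
  N27 sheds 112 L/s to N22, N3, N4: 37 each (1 lost).
    N22: 50+37 = 87 ≤ 110
    N3: 110+37 = 147 ≤ 150
    N4: 70+37 = 107 ≤ 150
No further seizures.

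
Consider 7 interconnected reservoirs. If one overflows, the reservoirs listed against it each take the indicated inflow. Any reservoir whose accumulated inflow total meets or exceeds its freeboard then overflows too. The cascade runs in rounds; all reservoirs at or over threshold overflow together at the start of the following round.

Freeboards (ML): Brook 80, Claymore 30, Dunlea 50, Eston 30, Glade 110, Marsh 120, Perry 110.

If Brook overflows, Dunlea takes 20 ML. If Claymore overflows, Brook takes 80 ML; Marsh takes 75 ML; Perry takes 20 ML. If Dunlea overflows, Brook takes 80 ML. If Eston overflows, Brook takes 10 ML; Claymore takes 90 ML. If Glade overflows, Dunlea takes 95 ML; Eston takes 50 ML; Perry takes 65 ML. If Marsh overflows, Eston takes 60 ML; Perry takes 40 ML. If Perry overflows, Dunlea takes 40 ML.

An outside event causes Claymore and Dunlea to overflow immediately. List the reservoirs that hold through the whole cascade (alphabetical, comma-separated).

Eston, Glade, Marsh, Perry

Round 1 — Claymore, Dunlea overflow (initial).
  Brook: +80+80 → 160 ≥ 80
  Marsh: +75 → 75 < 120
  Perry: +20 → 20 < 110
Round 2 — Brook overflows.
No further overflows.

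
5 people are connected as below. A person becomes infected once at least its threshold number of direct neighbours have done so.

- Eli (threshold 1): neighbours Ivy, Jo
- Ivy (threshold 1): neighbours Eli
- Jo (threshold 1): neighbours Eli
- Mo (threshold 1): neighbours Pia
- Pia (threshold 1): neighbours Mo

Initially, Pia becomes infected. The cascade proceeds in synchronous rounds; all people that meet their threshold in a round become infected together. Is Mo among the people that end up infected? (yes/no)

yes

Round 1 — Pia becomes infected (initial).
Round 2 — checking thresholds:
  Mo: 1 of 1 neighbours ≥ 1, becomes infected.
Round 3 — no new infections; cascade stops.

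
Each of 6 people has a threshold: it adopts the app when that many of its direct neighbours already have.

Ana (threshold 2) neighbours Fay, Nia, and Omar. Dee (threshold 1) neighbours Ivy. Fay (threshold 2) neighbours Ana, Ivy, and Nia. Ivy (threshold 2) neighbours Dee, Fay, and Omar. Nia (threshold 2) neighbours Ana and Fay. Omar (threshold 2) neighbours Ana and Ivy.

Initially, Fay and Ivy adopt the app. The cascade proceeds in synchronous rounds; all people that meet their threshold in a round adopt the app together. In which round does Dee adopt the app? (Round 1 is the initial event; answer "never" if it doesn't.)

Round 1 — Fay, Ivy adopt the app (initial).
Round 2 — checking thresholds:
  Ana: 1 of 3 neighbours < 2, not yet.
  Dee: 1 of 1 neighbours ≥ 1, adopts the app.
  Nia: 1 of 2 neighbours < 2, not yet.
  Omar: 1 of 2 neighbours < 2, not yet.
Round 3 — no new adoptions; cascade stops.

2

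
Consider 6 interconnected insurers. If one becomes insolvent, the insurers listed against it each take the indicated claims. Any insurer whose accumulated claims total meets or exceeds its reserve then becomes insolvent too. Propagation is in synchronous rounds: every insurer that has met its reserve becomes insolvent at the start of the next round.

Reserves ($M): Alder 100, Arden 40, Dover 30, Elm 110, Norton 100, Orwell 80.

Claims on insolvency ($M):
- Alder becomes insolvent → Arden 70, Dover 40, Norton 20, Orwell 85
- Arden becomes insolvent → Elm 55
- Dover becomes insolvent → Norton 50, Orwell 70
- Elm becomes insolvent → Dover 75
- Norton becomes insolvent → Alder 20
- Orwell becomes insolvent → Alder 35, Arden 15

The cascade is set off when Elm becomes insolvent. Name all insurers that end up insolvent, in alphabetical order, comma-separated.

Round 1 — Elm becomes insolvent (initial).
  Dover: +75 → 75 ≥ 30
Round 2 — Dover becomes insolvent.
  Norton: +50 → 50 < 100
  Orwell: +70 → 70 < 80
No further insolvencies.

Dover, Elm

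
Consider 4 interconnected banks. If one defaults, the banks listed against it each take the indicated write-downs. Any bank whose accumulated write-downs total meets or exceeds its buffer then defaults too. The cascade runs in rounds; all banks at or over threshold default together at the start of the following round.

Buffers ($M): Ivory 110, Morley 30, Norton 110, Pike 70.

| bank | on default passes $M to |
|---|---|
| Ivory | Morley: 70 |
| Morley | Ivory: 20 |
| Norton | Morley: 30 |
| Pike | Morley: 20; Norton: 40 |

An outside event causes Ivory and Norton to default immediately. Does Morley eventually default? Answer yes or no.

Round 1 — Ivory, Norton default (initial).
  Morley: +70+30 → 100 ≥ 30
Round 2 — Morley defaults.
No further defaults.

yes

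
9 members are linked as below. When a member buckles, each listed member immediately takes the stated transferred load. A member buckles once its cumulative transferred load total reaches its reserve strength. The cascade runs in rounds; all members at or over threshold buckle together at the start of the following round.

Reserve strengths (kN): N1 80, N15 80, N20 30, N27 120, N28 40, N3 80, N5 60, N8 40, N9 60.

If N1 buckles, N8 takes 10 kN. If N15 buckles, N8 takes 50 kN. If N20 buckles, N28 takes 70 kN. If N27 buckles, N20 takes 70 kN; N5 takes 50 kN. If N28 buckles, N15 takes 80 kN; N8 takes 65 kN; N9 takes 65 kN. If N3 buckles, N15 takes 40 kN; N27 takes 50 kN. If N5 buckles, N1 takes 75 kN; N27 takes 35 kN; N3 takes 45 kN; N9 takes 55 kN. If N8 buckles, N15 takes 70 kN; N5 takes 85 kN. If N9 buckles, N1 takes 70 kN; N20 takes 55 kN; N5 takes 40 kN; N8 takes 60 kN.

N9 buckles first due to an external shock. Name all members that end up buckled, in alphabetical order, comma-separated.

Round 1 — N9 buckles (initial).
  N1: +70 → 70 < 80
  N20: +55 → 55 ≥ 30
  N5: +40 → 40 < 60
  N8: +60 → 60 ≥ 40
Round 2 — N20, N8 buckle.
  N15: +70 → 70 < 80
  N28: +70 → 70 ≥ 40
  N5: +85 → 125 ≥ 60
Round 3 — N28, N5 buckle.
  N1: +75 → 145 ≥ 80
  N15: +80 → 150 ≥ 80
  N27: +35 → 35 < 120
  N3: +45 → 45 < 80
Round 4 — N1, N15 buckle.
No further bucklings.

N1, N15, N20, N28, N5, N8, N9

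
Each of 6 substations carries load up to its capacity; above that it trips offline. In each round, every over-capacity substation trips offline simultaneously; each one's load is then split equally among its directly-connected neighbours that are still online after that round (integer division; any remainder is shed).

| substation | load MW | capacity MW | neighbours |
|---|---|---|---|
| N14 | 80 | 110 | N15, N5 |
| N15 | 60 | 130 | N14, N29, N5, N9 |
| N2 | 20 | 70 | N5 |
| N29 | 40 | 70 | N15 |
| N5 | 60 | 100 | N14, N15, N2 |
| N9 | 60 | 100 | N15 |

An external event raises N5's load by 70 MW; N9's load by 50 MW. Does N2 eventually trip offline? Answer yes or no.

Round 1 — N5 at 130 > 100; N9 at 110 > 100. N5, N9 trip offline.
  N5 sheds 130 MW to N14, N15, N2: 43 each (1 lost).
    N14: 80+43 = 123 > 110
    N15: 60+43 = 103 ≤ 130
    N2: 20+43 = 63 ≤ 70
  N9 sheds 110 MW to N15: 110 each.
    N15: 103+110 = 213 > 130
Round 2 — N14, N15 trip offline.
  N14 sheds 123 MW: no online neighbours, lost.
  N15 sheds 213 MW to N29: 213 each.
    N29: 40+213 = 253 > 70
Round 3 — N29 trips offline.
  N29 sheds 253 MW: no online neighbours, lost.
No further trips.

no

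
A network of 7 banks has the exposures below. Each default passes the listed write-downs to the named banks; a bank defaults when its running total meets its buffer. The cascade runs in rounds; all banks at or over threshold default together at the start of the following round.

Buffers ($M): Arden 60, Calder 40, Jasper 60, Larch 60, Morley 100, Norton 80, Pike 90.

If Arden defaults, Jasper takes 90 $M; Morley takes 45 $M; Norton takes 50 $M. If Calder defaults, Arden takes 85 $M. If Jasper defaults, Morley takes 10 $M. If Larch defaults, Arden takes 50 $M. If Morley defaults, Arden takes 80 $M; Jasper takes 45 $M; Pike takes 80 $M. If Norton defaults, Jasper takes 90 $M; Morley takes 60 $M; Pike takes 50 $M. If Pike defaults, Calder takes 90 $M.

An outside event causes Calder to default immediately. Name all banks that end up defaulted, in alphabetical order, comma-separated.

Arden, Calder, Jasper

Round 1 — Calder defaults (initial).
  Arden: +85 → 85 ≥ 60
Round 2 — Arden defaults.
  Jasper: +90 → 90 ≥ 60
  Morley: +45 → 45 < 100
  Norton: +50 → 50 < 80
Round 3 — Jasper defaults.
  Morley: +10 → 55 < 100
No further defaults.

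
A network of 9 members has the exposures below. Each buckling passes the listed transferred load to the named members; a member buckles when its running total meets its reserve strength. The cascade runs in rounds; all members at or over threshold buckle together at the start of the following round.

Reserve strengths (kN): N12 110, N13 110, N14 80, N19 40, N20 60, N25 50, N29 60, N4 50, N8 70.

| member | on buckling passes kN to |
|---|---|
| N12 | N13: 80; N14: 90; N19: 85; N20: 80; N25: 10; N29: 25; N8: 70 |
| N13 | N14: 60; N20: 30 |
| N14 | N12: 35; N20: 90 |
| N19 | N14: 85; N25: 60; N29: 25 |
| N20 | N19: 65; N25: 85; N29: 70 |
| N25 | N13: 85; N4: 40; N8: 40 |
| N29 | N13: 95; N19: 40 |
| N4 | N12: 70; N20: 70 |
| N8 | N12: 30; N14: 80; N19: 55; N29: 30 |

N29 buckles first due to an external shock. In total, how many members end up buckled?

6

Round 1 — N29 buckles (initial).
  N13: +95 → 95 < 110
  N19: +40 → 40 ≥ 40
Round 2 — N19 buckles.
  N14: +85 → 85 ≥ 80
  N25: +60 → 60 ≥ 50
Round 3 — N14, N25 buckle.
  N12: +35 → 35 < 110
  N13: +85 → 180 ≥ 110
  N20: +90 → 90 ≥ 60
  N4: +40 → 40 < 50
  N8: +40 → 40 < 70
Round 4 — N13, N20 buckle.
No further bucklings.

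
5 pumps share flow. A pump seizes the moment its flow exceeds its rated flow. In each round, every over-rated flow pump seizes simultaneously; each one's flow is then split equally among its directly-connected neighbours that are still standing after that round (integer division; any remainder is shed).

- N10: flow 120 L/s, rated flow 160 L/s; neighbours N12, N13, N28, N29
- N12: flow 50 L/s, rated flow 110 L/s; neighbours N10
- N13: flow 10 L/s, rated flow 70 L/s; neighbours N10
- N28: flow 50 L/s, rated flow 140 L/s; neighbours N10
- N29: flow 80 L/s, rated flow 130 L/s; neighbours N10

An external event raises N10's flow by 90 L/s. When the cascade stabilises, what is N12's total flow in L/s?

Round 1 — N10 at 210 > 160. N10 seizes.
  N10 sheds 210 L/s to N12, N13, N28, N29: 52 each (2 lost).
    N12: 50+52 = 102 ≤ 110
    N13: 10+52 = 62 ≤ 70
    N28: 50+52 = 102 ≤ 140
    N29: 80+52 = 132 > 130
Round 2 — N29 seizes.
  N29 sheds 132 L/s: no online neighbours, lost.
No further seizures.

102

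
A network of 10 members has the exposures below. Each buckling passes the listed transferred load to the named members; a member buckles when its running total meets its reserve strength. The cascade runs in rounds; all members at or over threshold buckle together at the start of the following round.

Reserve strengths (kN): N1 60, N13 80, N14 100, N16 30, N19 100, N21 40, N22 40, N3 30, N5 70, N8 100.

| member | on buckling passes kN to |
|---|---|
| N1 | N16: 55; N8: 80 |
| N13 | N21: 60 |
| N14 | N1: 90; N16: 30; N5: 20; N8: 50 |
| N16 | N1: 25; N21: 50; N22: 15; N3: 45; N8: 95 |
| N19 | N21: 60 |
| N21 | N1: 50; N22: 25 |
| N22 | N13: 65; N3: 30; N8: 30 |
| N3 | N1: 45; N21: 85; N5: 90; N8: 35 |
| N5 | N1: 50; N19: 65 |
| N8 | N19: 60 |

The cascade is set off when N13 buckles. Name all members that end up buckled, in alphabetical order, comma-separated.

N13, N21

Round 1 — N13 buckles (initial).
  N21: +60 → 60 ≥ 40
Round 2 — N21 buckles.
  N1: +50 → 50 < 60
  N22: +25 → 25 < 40
No further bucklings.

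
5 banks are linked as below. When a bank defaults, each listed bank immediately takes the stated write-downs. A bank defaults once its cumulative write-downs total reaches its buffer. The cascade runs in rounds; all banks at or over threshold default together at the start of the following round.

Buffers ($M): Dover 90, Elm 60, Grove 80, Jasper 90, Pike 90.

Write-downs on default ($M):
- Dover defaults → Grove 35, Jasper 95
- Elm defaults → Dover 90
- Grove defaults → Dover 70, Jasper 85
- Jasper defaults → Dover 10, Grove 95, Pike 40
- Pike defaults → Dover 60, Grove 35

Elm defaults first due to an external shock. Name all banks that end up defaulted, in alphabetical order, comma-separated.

Dover, Elm, Grove, Jasper

Round 1 — Elm defaults (initial).
  Dover: +90 → 90 ≥ 90
Round 2 — Dover defaults.
  Grove: +35 → 35 < 80
  Jasper: +95 → 95 ≥ 90
Round 3 — Jasper defaults.
  Grove: +95 → 130 ≥ 80
  Pike: +40 → 40 < 90
Round 4 — Grove defaults.
No further defaults.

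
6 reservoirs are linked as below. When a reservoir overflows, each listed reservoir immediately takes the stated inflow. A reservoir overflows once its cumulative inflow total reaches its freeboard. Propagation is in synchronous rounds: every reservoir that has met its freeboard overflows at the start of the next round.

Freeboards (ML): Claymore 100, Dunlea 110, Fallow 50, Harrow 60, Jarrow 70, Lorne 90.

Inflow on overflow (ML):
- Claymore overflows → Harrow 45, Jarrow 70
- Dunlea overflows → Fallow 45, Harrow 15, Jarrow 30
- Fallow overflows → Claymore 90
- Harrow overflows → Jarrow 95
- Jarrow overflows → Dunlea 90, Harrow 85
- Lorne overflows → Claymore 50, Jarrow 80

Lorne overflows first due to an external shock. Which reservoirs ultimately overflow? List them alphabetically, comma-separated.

Round 1 — Lorne overflows (initial).
  Claymore: +50 → 50 < 100
  Jarrow: +80 → 80 ≥ 70
Round 2 — Jarrow overflows.
  Dunlea: +90 → 90 < 110
  Harrow: +85 → 85 ≥ 60
Round 3 — Harrow overflows.
No further overflows.

Harrow, Jarrow, Lorne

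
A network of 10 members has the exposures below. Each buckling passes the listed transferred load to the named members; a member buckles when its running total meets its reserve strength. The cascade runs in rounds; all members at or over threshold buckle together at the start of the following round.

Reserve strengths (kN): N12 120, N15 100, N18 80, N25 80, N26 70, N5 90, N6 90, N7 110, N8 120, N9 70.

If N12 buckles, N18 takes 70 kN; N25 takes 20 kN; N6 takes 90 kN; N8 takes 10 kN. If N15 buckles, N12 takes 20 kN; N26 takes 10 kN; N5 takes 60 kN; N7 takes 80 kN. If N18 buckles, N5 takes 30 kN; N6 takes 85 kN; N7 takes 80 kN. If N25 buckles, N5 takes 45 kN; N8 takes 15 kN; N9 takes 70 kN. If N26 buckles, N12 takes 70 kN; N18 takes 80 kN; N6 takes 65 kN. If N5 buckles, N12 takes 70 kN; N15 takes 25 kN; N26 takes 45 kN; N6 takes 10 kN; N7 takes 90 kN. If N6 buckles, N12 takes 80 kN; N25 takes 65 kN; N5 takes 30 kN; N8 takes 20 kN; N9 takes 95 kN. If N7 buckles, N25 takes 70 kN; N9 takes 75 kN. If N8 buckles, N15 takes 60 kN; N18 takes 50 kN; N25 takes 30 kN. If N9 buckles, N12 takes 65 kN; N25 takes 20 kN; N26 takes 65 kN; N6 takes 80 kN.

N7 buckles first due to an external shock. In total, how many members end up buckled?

3

Round 1 — N7 buckles (initial).
  N25: +70 → 70 < 80
  N9: +75 → 75 ≥ 70
Round 2 — N9 buckles.
  N12: +65 → 65 < 120
  N25: +20 → 90 ≥ 80
  N26: +65 → 65 < 70
  N6: +80 → 80 < 90
Round 3 — N25 buckles.
  N5: +45 → 45 < 90
  N8: +15 → 15 < 120
No further bucklings.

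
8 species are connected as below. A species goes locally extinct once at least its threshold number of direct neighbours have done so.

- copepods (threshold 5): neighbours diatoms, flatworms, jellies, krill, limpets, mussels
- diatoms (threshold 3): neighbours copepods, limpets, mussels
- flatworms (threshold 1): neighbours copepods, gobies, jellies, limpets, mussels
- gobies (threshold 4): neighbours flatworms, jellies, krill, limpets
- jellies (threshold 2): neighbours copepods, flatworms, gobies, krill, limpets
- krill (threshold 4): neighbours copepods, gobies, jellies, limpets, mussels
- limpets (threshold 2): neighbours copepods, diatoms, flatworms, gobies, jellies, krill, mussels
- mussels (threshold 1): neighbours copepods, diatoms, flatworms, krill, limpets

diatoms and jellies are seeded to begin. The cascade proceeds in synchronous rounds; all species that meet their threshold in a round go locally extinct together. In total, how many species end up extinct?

Round 1 — diatoms, jellies go locally extinct (initial).
Round 2 — checking thresholds:
  copepods: 2 of 6 neighbours < 5, not yet.
  flatworms: 1 of 5 neighbours ≥ 1, goes locally extinct.
  gobies: 1 of 4 neighbours < 4, not yet.
  krill: 1 of 5 neighbours < 4, not yet.
  limpets: 2 of 7 neighbours ≥ 2, goes locally extinct.
  mussels: 1 of 5 neighbours ≥ 1, goes locally extinct.
Round 3 — checking thresholds:
  copepods: 5 of 6 neighbours ≥ 5, goes locally extinct.
  gobies: 3 of 4 neighbours < 4, not yet.
  krill: 3 of 5 neighbours < 4, not yet.
Round 4 — checking thresholds:
  gobies: 3 of 4 neighbours < 4, not yet.
  krill: 4 of 5 neighbours ≥ 4, goes locally extinct.
Round 5 — checking thresholds:
  gobies: 4 of 4 neighbours ≥ 4, goes locally extinct.
Round 6 — no new extinctions; cascade stops.

8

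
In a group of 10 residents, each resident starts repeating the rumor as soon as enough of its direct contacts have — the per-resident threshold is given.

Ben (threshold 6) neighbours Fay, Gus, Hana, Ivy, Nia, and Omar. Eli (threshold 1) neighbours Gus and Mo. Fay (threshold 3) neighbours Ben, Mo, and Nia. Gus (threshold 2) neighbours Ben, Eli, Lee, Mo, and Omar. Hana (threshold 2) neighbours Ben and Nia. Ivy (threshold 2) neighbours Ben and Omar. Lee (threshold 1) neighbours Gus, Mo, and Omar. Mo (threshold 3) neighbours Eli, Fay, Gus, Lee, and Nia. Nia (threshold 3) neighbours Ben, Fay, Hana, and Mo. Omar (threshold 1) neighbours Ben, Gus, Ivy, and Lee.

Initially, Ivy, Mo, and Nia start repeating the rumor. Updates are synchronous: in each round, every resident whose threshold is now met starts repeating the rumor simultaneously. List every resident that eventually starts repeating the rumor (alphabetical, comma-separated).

Round 1 — Ivy, Mo, Nia start repeating the rumor (initial).
Round 2 — checking thresholds:
  Ben: 2 of 6 neighbours < 6, not yet.
  Eli: 1 of 2 neighbours ≥ 1, starts repeating the rumor.
  Fay: 2 of 3 neighbours < 3, not yet.
  Gus: 1 of 5 neighbours < 2, not yet.
  Hana: 1 of 2 neighbours < 2, not yet.
  Lee: 1 of 3 neighbours ≥ 1, starts repeating the rumor.
  Omar: 1 of 4 neighbours ≥ 1, starts repeating the rumor.
Round 3 — checking thresholds:
  Ben: 3 of 6 neighbours < 6, not yet.
  Fay: 2 of 3 neighbours < 3, not yet.
  Gus: 4 of 5 neighbours ≥ 2, starts repeating the rumor.
  Hana: 1 of 2 neighbours < 2, not yet.
Round 4 — no new spreads; cascade stops.

Eli, Gus, Ivy, Lee, Mo, Nia, Omar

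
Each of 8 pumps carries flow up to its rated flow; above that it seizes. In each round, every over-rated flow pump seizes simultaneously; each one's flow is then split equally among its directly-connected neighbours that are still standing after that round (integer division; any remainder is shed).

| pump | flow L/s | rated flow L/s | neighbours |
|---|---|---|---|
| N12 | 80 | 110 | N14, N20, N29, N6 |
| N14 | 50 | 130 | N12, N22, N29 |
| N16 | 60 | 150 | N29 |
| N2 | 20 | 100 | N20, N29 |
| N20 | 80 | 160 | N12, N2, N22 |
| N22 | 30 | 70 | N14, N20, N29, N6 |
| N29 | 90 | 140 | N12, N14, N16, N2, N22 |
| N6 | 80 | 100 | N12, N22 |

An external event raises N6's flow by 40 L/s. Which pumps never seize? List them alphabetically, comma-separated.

Round 1 — N6 at 120 > 100. N6 seizes.
  N6 sheds 120 L/s to N12, N22: 60 each.
    N12: 80+60 = 140 > 110
    N22: 30+60 = 90 > 70
Round 2 — N12, N22 seize.
  N12 sheds 140 L/s to N14, N20, N29: 46 each (2 lost).
    N14: 50+46 = 96 ≤ 130
    N20: 80+46 = 126 ≤ 160
    N29: 90+46 = 136 ≤ 140
  N22 sheds 90 L/s to N14, N20, N29: 30 each.
    N14: 96+30 = 126 ≤ 130
    N20: 126+30 = 156 ≤ 160
    N29: 136+30 = 166 > 140
Round 3 — N29 seizes.
  N29 sheds 166 L/s to N14, N16, N2: 55 each (1 lost).
    N14: 126+55 = 181 > 130
    N16: 60+55 = 115 ≤ 150
    N2: 20+55 = 75 ≤ 100
Round 4 — N14 seizes.
  N14 sheds 181 L/s: no online neighbours, lost.
No further seizures.

N16, N2, N20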